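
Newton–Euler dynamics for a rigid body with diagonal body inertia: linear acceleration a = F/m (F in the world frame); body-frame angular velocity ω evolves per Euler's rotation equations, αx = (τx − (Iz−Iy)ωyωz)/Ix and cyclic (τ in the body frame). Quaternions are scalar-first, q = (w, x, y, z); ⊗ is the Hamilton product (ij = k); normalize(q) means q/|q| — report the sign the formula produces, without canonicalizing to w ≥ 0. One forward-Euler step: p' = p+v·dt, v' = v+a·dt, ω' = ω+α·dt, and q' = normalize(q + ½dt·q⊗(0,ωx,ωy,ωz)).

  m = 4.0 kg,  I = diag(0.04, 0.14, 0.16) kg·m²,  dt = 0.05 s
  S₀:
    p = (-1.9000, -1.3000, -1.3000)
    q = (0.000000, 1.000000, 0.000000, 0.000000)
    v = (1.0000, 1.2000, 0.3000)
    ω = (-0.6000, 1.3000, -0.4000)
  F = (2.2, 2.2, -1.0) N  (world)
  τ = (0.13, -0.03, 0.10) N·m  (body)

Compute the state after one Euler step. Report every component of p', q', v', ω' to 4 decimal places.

p' = (-1.8500, -1.2400, -1.2850)
q' = (0.0150, 0.9993, 0.0100, 0.0325)
v' = (1.0275, 1.2275, 0.2875)
ω' = (-0.4245, 1.2996, -0.3444)

(τ − ω×Iω)/I = (3.5100, -0.0086, 1.1125)
new body rate ω' = (-0.4245, 1.2996, -0.3444)
2q̇ = q⊗(0,ω) = (0.6000000, 0.0000000, 0.4000000, 1.3000000)
updated quaternion q' = (0.0150, 0.9993, 0.0100, 0.0325)
p + v·dt = (-1.8500, -1.2400, -1.2850)
v + (F/m)dt = (1.0275, 1.2275, 0.2875)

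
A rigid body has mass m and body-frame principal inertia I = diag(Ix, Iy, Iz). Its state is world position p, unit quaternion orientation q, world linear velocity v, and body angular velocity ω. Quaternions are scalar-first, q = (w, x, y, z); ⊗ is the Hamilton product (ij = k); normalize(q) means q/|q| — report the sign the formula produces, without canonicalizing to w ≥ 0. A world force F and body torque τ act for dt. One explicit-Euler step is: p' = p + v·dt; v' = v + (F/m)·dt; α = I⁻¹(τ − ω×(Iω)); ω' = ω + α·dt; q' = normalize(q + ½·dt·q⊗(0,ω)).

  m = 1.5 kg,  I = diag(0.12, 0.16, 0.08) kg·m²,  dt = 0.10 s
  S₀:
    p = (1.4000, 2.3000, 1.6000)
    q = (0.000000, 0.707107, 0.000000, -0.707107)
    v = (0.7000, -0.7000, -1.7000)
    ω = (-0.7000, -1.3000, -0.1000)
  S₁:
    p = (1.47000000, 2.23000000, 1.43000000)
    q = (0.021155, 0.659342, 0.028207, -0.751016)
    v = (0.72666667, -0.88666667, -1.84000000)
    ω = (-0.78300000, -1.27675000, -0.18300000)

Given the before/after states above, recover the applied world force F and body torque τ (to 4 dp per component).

Δω = ω₁−ω₀ = (-0.08300000, 0.02325000, -0.08300000)
applied torque τ = (-0.1100, 0.0400, -0.0300)
v₁ − v₀ = (0.02666667, -0.18666667, -0.14000000)
F = m·Δv/dt = (0.4000, -2.8000, -2.1000)

F = (0.4000, -2.8000, -2.1000)
τ = (-0.1100, 0.0400, -0.0300)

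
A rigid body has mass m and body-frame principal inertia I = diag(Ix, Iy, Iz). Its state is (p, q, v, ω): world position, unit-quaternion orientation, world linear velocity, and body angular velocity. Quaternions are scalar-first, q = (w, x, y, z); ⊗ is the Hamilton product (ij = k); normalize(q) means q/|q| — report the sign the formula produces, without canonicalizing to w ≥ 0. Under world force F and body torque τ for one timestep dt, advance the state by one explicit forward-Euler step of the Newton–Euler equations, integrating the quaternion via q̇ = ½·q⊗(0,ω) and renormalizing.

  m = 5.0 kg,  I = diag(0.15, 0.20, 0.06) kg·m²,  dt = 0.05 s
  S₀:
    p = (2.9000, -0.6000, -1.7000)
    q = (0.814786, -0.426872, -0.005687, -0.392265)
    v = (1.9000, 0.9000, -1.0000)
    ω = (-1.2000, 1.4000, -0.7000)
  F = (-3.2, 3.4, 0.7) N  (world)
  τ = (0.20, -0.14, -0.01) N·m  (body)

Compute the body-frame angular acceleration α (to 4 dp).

α = (0.4187, -1.0780, 1.2333)

precession coupling ω×(Iω) = (0.1372, 0.0756, -0.0840)
α = I⁻¹(τ − ω×Iω) = (0.4187, -1.0780, 1.2333)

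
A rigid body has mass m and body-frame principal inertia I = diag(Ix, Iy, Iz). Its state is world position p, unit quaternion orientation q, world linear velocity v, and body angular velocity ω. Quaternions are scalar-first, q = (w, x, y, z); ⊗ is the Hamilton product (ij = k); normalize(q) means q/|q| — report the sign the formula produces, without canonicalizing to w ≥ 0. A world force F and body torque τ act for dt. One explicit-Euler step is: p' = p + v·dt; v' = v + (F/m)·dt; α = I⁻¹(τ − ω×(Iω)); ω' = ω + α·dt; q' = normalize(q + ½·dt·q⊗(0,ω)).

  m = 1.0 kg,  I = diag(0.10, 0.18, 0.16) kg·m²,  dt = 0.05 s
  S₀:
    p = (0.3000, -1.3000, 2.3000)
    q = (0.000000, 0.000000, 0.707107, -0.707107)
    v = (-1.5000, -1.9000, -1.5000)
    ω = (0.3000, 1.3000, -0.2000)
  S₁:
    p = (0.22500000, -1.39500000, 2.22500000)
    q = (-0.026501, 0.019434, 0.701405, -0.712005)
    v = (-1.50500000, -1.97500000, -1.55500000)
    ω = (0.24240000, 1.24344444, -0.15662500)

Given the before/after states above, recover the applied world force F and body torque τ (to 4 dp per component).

ω₁ − ω₀ = (-0.05760000, -0.05655556, 0.04337500)
gyro term ω₀×Iω₀ = (0.0052, 0.0036, 0.0312)
I·α + gyro = (-0.1100, -0.2000, 0.1700)
velocity change Δv = (-0.00500000, -0.07500000, -0.05500000)
applied force F = (-0.1000, -1.5000, -1.1000)

F = (-0.1000, -1.5000, -1.1000)
τ = (-0.1100, -0.2000, 0.1700)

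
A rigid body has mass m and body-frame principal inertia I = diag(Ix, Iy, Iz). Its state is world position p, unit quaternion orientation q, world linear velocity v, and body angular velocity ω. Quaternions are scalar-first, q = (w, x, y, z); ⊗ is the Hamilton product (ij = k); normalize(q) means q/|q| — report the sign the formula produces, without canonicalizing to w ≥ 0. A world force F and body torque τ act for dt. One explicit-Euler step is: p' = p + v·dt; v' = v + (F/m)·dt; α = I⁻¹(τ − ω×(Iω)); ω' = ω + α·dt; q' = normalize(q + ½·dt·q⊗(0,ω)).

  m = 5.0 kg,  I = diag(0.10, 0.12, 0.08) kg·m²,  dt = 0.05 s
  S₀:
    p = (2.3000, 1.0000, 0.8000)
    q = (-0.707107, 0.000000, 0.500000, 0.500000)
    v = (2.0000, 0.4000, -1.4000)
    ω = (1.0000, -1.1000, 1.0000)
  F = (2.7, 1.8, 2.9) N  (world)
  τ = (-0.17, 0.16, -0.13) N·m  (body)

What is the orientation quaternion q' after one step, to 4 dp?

q' = (-0.7051, 0.0086, 0.5314, 0.4694)

Hamilton product q⊗(0,ω) = (0.0500000, 0.3428930, 1.2778177, -1.2071070)
q + ½dt·q⊗(0,ω), renormalized = (-0.7051, 0.0086, 0.5314, 0.4694)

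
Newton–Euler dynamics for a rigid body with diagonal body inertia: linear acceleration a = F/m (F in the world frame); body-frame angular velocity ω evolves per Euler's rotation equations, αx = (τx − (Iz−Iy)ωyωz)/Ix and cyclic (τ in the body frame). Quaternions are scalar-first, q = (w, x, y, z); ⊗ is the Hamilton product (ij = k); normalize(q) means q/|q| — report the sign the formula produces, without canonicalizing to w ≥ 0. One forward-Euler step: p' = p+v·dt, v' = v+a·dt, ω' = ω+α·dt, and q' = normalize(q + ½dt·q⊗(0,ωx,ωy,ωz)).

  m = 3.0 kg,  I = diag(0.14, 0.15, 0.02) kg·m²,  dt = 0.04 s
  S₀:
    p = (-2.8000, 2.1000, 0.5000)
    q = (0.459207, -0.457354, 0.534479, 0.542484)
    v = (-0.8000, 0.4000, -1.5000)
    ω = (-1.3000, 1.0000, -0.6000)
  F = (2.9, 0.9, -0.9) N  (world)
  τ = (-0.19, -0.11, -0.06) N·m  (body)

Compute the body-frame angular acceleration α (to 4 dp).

α = (-1.9143, -1.3573, -2.3500)

ω×(Iω) gyroscopic = (0.0780, 0.0936, -0.0130)
α = I⁻¹(τ − ω×Iω) = (-1.9143, -1.3573, -2.3500)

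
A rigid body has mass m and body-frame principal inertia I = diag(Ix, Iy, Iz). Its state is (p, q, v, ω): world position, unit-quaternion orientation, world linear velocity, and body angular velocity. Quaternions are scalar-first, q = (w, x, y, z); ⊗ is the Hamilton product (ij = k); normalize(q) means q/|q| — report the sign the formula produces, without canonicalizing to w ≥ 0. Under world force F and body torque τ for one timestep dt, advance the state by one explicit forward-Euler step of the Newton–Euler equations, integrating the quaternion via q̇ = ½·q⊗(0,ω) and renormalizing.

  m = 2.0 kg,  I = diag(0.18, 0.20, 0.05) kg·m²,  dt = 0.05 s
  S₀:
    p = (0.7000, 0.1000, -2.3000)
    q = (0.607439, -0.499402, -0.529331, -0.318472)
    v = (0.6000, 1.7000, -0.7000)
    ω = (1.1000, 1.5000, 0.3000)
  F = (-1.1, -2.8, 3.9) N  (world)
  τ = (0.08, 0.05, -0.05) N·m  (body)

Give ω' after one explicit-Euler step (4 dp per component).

precession coupling ω×(Iω) = (-0.0675, 0.0429, 0.0330)
(τ − ω×Iω)/I = (0.8194, 0.0355, -1.6600)
new body rate ω' = (1.1410, 1.5018, 0.2170)

ω' = (1.1410, 1.5018, 0.2170)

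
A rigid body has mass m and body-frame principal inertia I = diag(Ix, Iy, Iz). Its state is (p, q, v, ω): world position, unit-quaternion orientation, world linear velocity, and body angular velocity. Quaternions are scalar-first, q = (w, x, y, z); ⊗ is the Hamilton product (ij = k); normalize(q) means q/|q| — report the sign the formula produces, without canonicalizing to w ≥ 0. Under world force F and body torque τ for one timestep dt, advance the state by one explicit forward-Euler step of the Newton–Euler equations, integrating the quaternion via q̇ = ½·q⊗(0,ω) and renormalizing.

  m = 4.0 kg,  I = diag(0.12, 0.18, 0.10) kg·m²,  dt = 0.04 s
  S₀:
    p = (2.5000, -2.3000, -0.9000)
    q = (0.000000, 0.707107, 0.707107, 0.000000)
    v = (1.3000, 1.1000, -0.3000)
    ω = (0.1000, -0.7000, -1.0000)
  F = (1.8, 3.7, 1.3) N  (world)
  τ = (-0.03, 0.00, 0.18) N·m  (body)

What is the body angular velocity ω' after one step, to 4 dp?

α = I⁻¹(τ − ω×Iω) = (0.2167, 0.0111, 1.8420)
new body rate ω' = (0.1087, -0.6996, -0.9263)

ω' = (0.1087, -0.6996, -0.9263)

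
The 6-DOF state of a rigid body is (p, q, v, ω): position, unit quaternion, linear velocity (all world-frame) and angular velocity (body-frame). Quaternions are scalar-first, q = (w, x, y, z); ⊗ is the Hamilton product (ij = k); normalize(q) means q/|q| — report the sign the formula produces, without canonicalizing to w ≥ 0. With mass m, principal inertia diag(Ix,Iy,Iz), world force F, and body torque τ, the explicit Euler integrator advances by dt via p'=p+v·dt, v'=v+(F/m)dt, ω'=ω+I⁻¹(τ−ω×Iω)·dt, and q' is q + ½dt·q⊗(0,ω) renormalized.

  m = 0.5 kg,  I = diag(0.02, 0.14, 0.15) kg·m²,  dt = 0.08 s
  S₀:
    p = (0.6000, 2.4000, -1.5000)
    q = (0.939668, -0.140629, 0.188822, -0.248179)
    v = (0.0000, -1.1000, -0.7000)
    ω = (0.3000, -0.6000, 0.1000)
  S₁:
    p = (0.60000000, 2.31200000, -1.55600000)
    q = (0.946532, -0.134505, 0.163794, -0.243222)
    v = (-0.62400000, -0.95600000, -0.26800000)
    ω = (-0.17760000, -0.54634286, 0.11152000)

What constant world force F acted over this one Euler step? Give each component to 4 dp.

F = (-3.9000, 0.9000, 2.7000)

Δv = v₁−v₀ = (-0.62400000, 0.14400000, 0.43200000)
m·(v₁−v₀)/dt = (-3.9000, 0.9000, 2.7000)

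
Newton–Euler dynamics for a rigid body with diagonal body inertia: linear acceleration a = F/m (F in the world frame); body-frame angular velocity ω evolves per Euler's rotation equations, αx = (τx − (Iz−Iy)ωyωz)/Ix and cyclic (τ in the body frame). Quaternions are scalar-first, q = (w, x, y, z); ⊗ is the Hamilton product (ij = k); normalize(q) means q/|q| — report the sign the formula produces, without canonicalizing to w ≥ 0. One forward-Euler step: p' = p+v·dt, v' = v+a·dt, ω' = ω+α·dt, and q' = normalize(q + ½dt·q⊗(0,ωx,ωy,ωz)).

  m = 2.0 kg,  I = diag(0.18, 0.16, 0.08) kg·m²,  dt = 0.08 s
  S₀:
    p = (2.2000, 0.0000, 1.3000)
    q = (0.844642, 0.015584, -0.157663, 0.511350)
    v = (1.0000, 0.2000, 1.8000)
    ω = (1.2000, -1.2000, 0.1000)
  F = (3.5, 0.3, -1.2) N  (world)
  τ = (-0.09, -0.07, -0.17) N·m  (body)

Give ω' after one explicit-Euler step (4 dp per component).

α = I⁻¹(τ − ω×Iω) = (-0.5533, -0.5125, -2.4850)
ω + α·dt = (1.1557, -1.2410, -0.0988)

ω' = (1.1557, -1.2410, -0.0988)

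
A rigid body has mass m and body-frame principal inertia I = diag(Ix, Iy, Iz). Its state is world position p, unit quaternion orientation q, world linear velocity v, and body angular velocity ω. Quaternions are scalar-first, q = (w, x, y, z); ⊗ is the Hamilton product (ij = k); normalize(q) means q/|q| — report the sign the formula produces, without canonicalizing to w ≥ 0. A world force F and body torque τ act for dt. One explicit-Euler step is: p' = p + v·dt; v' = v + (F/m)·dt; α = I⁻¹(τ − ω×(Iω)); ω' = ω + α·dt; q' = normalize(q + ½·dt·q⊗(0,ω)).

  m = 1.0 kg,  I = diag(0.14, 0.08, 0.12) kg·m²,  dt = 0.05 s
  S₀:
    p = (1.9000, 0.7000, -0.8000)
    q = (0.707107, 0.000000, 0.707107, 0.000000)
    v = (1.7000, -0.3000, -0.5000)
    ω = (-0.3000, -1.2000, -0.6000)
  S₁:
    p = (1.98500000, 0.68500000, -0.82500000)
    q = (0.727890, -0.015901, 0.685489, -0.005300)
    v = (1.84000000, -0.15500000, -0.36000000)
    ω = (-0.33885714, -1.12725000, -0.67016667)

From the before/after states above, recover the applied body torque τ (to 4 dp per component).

rate change Δω = (-0.03885714, 0.07275000, -0.07016667)
I·α + gyro = (-0.0800, 0.1200, -0.1900)

τ = (-0.0800, 0.1200, -0.1900)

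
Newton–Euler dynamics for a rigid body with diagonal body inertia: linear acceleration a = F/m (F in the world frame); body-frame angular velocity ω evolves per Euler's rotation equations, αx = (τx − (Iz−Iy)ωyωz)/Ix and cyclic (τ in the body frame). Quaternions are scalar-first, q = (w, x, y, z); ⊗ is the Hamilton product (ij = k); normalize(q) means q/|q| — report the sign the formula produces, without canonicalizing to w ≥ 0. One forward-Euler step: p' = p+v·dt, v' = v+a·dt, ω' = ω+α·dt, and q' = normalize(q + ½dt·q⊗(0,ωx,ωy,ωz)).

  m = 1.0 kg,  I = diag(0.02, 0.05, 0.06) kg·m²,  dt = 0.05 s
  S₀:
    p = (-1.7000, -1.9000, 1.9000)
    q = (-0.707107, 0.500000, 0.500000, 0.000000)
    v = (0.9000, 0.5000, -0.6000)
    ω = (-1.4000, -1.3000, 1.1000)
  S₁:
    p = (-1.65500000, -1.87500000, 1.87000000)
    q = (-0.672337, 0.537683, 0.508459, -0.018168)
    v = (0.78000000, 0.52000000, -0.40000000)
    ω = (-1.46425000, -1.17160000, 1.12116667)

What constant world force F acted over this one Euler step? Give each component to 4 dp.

F = (-2.4000, 0.4000, 4.0000)

v₁ − v₀ = (-0.12000000, 0.02000000, 0.20000000)
applied force F = (-2.4000, 0.4000, 4.0000)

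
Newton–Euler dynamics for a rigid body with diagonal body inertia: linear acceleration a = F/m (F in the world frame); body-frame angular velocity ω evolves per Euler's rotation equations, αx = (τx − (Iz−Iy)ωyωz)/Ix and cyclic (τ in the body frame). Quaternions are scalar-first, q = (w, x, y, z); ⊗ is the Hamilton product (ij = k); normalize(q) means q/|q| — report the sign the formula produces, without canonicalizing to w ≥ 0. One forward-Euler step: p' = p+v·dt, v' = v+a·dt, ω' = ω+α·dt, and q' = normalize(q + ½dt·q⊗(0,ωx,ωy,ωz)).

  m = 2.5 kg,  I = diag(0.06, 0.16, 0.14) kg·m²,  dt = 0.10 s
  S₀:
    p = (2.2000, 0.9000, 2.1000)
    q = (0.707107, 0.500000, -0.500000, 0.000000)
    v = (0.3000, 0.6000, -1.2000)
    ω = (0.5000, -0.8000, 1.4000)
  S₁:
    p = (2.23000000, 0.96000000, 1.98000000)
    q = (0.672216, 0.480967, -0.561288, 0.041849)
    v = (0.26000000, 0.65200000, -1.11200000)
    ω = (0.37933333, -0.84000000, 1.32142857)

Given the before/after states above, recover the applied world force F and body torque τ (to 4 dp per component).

F = (-1.0000, 1.3000, 2.2000)
τ = (-0.0500, -0.1200, -0.1500)

velocity change Δv = (-0.04000000, 0.05200000, 0.08800000)
applied force F = (-1.0000, 1.3000, 2.2000)
ω₁ − ω₀ = (-0.12066667, -0.04000000, -0.07857143)
I·α + gyro = (-0.0500, -0.1200, -0.1500)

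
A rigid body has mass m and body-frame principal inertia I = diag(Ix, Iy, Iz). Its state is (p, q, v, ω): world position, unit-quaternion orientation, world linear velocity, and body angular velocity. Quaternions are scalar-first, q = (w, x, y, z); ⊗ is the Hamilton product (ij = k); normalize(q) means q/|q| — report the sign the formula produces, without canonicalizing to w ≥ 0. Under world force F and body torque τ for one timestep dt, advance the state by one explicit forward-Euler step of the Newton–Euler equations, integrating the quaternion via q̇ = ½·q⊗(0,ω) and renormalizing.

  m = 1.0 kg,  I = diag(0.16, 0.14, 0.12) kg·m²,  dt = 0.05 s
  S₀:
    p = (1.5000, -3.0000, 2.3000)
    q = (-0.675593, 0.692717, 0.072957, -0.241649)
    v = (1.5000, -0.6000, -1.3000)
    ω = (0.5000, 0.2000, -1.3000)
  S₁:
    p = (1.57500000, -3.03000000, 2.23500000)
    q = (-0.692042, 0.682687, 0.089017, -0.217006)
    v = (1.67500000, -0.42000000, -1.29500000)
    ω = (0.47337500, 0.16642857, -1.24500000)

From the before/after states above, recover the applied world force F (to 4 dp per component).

v₁ − v₀ = (0.17500000, 0.18000000, 0.00500000)
m·(v₁−v₀)/dt = (3.5000, 3.6000, 0.1000)

F = (3.5000, 3.6000, 0.1000)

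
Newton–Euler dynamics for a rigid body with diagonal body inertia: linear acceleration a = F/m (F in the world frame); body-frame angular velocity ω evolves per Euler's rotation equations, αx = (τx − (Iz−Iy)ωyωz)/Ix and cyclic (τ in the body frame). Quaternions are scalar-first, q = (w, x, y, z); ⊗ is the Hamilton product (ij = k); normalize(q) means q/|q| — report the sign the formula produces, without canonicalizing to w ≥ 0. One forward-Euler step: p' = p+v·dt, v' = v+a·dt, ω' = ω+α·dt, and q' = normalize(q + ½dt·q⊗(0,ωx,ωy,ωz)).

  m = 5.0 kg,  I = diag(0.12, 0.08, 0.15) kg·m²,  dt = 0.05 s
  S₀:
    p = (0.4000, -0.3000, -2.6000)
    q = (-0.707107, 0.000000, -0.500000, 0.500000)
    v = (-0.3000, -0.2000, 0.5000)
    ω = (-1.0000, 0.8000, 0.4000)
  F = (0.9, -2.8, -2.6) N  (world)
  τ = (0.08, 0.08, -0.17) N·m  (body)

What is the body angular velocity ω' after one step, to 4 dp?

ω×(Iω) gyroscopic = (0.0224, 0.0120, 0.0320)
(τ − ω×Iω)/I = (0.4800, 0.8500, -1.3467)
new body rate ω' = (-0.9760, 0.8425, 0.3327)

ω' = (-0.9760, 0.8425, 0.3327)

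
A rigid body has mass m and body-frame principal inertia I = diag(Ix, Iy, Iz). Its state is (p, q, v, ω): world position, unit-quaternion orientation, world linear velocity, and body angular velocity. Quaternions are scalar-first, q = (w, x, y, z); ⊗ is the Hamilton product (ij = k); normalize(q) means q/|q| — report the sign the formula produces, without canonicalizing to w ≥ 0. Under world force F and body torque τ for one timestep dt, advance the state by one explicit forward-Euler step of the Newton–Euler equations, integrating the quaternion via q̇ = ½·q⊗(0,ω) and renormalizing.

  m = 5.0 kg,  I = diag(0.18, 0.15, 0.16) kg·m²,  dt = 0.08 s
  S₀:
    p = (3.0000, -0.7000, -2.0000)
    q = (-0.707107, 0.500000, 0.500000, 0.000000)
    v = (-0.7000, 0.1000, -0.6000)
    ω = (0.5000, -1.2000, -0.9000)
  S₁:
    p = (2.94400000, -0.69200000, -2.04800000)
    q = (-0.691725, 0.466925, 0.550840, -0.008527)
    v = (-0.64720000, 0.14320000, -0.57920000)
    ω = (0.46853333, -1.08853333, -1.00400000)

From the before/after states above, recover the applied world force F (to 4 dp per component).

Δv = v₁−v₀ = (0.05280000, 0.04320000, 0.02080000)
applied force F = (3.3000, 2.7000, 1.3000)

F = (3.3000, 2.7000, 1.3000)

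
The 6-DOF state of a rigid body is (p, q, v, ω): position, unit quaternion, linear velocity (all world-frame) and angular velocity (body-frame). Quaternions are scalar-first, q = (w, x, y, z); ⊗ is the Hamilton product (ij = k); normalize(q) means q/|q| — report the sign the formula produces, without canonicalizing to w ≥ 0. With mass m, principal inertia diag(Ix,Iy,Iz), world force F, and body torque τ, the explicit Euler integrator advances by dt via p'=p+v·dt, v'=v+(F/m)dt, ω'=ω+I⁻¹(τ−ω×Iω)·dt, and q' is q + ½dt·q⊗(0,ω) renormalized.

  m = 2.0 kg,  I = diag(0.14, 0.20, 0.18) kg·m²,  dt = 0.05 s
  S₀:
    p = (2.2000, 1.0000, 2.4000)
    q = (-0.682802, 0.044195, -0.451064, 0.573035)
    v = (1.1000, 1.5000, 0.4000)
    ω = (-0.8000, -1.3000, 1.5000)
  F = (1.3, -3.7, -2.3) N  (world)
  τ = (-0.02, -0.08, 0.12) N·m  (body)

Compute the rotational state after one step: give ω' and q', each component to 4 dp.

(τ − ω×Iω)/I = (-0.4214, -0.6400, 0.3200)
new body rate ω' = (-0.8211, -1.3320, 1.5160)
q⊗(0,ω) = (-1.4105797, 0.6145911, 0.3629221, -1.4425077)
updated quaternion q' = (-0.7170, 0.0595, -0.4414, 0.5362)

ω' = (-0.8211, -1.3320, 1.5160)
q' = (-0.7170, 0.0595, -0.4414, 0.5362)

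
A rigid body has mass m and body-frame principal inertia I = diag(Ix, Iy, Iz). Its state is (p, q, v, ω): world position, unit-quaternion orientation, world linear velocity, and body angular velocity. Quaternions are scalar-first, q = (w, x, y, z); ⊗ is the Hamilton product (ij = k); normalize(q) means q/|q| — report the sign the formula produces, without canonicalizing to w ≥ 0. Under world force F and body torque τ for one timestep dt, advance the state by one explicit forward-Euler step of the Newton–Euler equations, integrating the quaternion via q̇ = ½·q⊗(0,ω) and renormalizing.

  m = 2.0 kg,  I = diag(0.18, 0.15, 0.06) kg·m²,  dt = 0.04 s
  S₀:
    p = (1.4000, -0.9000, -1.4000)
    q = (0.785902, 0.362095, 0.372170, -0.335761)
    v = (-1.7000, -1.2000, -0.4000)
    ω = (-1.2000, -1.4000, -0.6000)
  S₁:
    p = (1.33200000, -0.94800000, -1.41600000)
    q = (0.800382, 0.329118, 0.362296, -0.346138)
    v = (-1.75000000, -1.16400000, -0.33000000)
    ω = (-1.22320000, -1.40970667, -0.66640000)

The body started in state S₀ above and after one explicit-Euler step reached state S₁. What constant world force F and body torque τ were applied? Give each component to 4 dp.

F = (-2.5000, 1.8000, 3.5000)
τ = (-0.1800, 0.0500, -0.1500)

rate change Δω = (-0.02320000, -0.00970667, -0.06640000)
gyro term ω₀×Iω₀ = (-0.0756, 0.0864, -0.0504)
I·α + gyro = (-0.1800, 0.0500, -0.1500)
v₁ − v₀ = (-0.05000000, 0.03600000, 0.07000000)
m·(v₁−v₀)/dt = (-2.5000, 1.8000, 3.5000)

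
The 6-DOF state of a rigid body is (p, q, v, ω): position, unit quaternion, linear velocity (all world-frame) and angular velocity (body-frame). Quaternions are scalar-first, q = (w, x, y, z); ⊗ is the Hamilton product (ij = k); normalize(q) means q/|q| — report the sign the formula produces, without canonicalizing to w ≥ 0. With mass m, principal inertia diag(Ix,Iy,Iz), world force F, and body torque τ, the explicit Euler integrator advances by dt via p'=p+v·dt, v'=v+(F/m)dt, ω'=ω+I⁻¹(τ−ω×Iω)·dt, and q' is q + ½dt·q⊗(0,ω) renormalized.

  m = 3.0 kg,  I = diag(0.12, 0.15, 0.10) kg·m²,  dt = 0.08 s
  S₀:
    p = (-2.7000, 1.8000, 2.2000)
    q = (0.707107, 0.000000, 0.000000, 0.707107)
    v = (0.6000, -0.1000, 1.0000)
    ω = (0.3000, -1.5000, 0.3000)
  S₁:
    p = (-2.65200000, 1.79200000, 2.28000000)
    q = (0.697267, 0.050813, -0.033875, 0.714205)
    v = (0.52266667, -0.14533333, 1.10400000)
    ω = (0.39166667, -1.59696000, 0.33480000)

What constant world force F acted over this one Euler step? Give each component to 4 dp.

velocity change Δv = (-0.07733333, -0.04533333, 0.10400000)
m·(v₁−v₀)/dt = (-2.9000, -1.7000, 3.9000)

F = (-2.9000, -1.7000, 3.9000)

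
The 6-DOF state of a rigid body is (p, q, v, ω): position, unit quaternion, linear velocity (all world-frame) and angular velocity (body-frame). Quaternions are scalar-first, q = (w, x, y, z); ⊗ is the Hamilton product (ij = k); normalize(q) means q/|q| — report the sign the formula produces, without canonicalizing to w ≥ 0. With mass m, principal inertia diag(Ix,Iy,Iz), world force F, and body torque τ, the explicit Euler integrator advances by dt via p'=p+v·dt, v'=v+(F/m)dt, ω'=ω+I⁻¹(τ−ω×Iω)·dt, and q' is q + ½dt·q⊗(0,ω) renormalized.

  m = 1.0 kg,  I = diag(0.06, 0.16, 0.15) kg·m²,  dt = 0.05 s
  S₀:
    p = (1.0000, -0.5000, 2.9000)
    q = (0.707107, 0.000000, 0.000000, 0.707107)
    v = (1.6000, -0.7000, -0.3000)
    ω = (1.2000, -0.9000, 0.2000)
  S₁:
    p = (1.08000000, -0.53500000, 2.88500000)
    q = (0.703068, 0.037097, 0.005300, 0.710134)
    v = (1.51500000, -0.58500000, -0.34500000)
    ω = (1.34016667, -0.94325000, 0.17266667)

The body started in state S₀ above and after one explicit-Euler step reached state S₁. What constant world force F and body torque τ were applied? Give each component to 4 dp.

F = (-1.7000, 2.3000, -0.9000)
τ = (0.1700, -0.1600, -0.1900)

rate change Δω = (0.14016667, -0.04325000, -0.02733333)
τ = I·(Δω/dt) + ω₀×(Iω₀) = (0.1700, -0.1600, -0.1900)
velocity change Δv = (-0.08500000, 0.11500000, -0.04500000)
m·(v₁−v₀)/dt = (-1.7000, 2.3000, -0.9000)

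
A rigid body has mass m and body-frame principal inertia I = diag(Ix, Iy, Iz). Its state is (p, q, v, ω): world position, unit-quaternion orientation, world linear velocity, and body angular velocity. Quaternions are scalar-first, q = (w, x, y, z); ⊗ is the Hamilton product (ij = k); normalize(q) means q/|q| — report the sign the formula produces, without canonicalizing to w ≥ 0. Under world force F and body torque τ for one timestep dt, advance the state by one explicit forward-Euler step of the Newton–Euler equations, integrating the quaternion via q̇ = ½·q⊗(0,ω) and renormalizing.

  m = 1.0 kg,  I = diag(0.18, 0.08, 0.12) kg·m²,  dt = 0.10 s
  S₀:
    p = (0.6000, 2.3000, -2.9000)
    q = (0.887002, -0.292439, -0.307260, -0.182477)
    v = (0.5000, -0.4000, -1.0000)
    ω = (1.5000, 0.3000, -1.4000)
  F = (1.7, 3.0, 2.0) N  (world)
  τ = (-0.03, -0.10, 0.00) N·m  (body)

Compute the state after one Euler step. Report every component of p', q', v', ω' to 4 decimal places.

ω×(Iω) gyroscopic = (-0.0168, -0.1260, -0.0450)
α = I⁻¹(τ − ω×Iω) = (-0.0733, 0.3250, 0.3750)
ω + α·dt = (1.4927, 0.3325, -1.3625)
2q̇ = q⊗(0,ω) = (0.2753687, 1.8154101, -0.4170295, -0.8686445)
q' = normalize(q + ½dt·q⊗(0,ω)) = (0.8960, -0.2006, -0.3264, -0.2247)
linear accel F/m = (1.7000, 3.0000, 2.0000)
p + v·dt = (0.6500, 2.2600, -3.0000)
v + (F/m)dt = (0.6700, -0.1000, -0.8000)

p' = (0.6500, 2.2600, -3.0000)
q' = (0.8960, -0.2006, -0.3264, -0.2247)
v' = (0.6700, -0.1000, -0.8000)
ω' = (1.4927, 0.3325, -1.3625)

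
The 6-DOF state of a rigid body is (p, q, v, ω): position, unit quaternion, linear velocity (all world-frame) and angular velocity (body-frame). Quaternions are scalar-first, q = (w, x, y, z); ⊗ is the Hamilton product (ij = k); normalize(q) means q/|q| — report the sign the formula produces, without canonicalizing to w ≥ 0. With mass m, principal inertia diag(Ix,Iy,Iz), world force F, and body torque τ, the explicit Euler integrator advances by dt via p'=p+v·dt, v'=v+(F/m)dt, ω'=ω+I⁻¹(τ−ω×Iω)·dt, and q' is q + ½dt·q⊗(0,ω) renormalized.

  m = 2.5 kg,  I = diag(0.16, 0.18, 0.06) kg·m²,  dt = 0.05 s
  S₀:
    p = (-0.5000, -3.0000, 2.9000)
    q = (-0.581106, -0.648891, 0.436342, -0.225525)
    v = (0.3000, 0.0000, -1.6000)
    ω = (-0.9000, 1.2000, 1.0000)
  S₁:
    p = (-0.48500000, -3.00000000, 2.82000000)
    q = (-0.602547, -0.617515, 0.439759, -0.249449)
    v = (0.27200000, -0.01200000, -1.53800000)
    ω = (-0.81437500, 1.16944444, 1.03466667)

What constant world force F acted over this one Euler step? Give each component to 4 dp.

F = (-1.4000, -0.6000, 3.1000)

v₁ − v₀ = (-0.02800000, -0.01200000, 0.06200000)
F = m·Δv/dt = (-1.4000, -0.6000, 3.1000)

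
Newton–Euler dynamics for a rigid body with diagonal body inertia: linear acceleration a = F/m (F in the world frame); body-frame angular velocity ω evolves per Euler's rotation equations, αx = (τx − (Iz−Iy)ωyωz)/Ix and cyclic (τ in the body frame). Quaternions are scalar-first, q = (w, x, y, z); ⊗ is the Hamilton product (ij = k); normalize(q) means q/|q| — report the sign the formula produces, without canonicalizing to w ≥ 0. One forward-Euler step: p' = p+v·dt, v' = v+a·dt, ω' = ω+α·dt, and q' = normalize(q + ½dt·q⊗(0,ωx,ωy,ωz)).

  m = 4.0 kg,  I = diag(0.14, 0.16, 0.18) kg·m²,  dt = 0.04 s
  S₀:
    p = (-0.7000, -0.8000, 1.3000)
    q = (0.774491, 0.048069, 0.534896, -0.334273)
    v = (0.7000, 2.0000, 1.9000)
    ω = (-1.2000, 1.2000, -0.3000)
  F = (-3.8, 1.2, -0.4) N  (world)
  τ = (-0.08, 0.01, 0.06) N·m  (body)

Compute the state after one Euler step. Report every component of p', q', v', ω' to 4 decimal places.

p' = (-0.6720, -0.7200, 1.3760)
q' = (0.7604, 0.0343, 0.5615, -0.3247)
v' = (0.6620, 2.0120, 1.8960)
ω' = (-1.2208, 1.2061, -0.2803)

a = (-0.9500, 0.3000, -0.1000)
p' = p + v·dt = (-0.6720, -0.7200, 1.3760)
v + (F/m)dt = (0.6620, 2.0120, 1.8960)
(τ − ω×Iω)/I = (-0.5200, 0.1525, 0.4933)
ω' = ω + α·dt = (-1.2208, 1.2061, -0.2803)
Hamilton product q⊗(0,ω) = (-0.6844743, -0.6887304, 1.3449375, 0.4672107)
q + ½dt·q⊗(0,ω), renormalized = (0.7604, 0.0343, 0.5615, -0.3247)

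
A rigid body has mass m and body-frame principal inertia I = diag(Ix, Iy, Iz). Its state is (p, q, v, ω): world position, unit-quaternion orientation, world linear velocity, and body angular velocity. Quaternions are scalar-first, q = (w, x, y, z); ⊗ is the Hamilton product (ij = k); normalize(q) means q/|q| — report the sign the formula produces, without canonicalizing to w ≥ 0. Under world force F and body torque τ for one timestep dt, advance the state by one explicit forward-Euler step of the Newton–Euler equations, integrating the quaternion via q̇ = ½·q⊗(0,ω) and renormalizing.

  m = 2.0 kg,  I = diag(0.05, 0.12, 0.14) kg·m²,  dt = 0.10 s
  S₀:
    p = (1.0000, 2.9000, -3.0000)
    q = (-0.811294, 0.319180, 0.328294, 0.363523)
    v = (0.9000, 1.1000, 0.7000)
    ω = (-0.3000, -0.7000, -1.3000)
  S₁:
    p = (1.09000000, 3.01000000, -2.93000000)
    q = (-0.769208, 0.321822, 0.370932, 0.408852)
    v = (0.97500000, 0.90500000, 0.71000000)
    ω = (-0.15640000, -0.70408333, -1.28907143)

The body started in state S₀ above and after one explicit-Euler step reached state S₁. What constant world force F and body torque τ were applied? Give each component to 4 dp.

F = (1.5000, -3.9000, 0.2000)
τ = (0.0900, -0.0400, 0.0300)

Δω = ω₁−ω₀ = (0.14360000, -0.00408333, 0.01092857)
precession coupling = (0.0182, -0.0351, 0.0147)
τ = I·(Δω/dt) + ω₀×(Iω₀) = (0.0900, -0.0400, 0.0300)
Δv = v₁−v₀ = (0.07500000, -0.19500000, 0.01000000)
m·(v₁−v₀)/dt = (1.5000, -3.9000, 0.2000)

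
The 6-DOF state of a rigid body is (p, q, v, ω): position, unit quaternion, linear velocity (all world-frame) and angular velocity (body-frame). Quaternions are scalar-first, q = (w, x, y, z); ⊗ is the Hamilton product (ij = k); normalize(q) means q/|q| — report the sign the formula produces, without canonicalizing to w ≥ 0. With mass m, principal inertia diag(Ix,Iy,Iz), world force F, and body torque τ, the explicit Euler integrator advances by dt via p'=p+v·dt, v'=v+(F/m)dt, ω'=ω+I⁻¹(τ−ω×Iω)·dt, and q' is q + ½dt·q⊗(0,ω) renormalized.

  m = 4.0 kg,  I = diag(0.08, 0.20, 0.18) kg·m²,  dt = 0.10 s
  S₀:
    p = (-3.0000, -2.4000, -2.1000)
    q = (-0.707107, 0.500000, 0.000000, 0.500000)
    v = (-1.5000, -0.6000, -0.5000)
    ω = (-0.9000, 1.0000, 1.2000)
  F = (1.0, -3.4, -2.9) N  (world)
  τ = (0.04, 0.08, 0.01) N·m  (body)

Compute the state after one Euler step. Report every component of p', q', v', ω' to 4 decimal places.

p' = (-3.1500, -2.4600, -2.1500)
q' = (-0.7117, 0.5048, -0.0875, 0.4806)
v' = (-1.4750, -0.6850, -0.5725)
ω' = (-0.8200, 0.9860, 1.2656)

a = (0.2500, -0.8500, -0.7250)
p' = p + v·dt = (-3.1500, -2.4600, -2.1500)
new velocity v' = (-1.4750, -0.6850, -0.5725)
gyro term ω×Iω = (-0.0240, 0.1080, -0.1080)
(τ − ω×Iω)/I = (0.8000, -0.1400, 0.6556)
new body rate ω' = (-0.8200, 0.9860, 1.2656)
q⊗(0,ω) = (-0.1500000, 0.1363963, -1.7571070, -0.3485284)
updated quaternion q' = (-0.7117, 0.5048, -0.0875, 0.4806)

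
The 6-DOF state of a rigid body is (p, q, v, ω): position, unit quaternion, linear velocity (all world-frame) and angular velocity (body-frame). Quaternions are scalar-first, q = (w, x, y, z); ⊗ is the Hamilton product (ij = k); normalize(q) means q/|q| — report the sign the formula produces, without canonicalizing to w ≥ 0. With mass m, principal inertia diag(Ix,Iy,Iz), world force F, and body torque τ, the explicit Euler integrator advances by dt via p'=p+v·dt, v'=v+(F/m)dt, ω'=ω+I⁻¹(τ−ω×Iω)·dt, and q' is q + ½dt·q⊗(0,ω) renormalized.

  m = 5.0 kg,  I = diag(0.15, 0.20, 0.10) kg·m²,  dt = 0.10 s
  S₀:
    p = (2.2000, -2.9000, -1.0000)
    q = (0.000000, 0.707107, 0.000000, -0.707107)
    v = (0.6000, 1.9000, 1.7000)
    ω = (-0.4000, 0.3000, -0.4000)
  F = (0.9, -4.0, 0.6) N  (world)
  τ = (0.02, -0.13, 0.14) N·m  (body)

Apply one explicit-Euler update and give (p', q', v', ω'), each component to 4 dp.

p' = (2.2600, -2.7100, -0.8300)
q' = (0.0000, 0.7173, 0.0283, -0.6961)
v' = (0.6180, 1.8200, 1.7120)
ω' = (-0.3947, 0.2310, -0.2540)

new position p' = (2.2600, -2.7100, -0.8300)
v' = v + a·dt = (0.6180, 1.8200, 1.7120)
α = I⁻¹(τ − ω×Iω) = (0.0533, -0.6900, 1.4600)
ω' = ω + α·dt = (-0.3947, 0.2310, -0.2540)
2q̇ = q⊗(0,ω) = (0.0000000, 0.2121321, 0.5656856, 0.2121321)
q + ½dt·q⊗(0,ω), renormalized = (0.0000, 0.7173, 0.0283, -0.6961)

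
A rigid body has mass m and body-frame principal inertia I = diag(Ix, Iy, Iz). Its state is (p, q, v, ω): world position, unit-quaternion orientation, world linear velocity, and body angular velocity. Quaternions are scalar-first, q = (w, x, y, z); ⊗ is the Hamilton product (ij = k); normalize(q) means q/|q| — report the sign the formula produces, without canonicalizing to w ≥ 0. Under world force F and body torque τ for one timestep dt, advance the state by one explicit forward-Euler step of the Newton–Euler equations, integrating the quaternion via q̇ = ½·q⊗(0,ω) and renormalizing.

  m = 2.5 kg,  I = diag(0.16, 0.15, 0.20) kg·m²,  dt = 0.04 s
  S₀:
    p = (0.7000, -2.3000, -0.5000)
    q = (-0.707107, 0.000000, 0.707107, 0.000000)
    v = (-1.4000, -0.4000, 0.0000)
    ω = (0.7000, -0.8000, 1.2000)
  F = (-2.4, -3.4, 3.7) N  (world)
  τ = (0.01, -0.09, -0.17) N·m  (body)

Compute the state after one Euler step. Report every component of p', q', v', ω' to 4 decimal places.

(τ − ω×Iω)/I = (0.3625, -0.3760, -0.8780)
ω' = ω + α·dt = (0.7145, -0.8150, 1.1649)
Hamilton product q⊗(0,ω) = (0.5656856, 0.3535535, 0.5656856, -1.3435033)
q + ½dt·q⊗(0,ω), renormalized = (-0.6954, 0.0071, 0.7181, -0.0269)
a = F/m = (-0.9600, -1.3600, 1.4800)
p' = p + v·dt = (0.6440, -2.3160, -0.5000)
new velocity v' = (-1.4384, -0.4544, 0.0592)

p' = (0.6440, -2.3160, -0.5000)
q' = (-0.6954, 0.0071, 0.7181, -0.0269)
v' = (-1.4384, -0.4544, 0.0592)
ω' = (0.7145, -0.8150, 1.1649)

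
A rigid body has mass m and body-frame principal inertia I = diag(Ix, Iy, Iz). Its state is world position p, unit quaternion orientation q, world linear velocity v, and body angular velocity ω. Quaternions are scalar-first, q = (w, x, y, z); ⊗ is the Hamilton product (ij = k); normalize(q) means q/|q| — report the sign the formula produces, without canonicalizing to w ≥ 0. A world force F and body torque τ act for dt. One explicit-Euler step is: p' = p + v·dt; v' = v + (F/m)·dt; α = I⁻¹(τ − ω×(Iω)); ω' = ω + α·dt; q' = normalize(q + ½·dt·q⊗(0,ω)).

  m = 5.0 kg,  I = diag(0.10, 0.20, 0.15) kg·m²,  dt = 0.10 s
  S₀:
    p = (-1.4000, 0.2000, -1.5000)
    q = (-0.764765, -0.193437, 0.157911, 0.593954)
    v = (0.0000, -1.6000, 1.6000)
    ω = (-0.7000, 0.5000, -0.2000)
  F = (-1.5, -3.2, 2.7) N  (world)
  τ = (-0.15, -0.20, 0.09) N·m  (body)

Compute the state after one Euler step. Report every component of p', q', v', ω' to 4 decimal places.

(τ − ω×Iω)/I = (-1.5500, -0.9650, 0.8333)
new body rate ω' = (-0.8550, 0.4035, -0.1167)
Hamilton product q⊗(0,ω) = (-0.0955706, 0.2067763, -0.8368377, 0.1667722)
q' = normalize(q + ½dt·q⊗(0,ω)) = (-0.7688, -0.1829, 0.1160, 0.6017)
a = (-0.3000, -0.6400, 0.5400)
p' = p + v·dt = (-1.4000, 0.0400, -1.3400)
v' = v + a·dt = (-0.0300, -1.6640, 1.6540)

p' = (-1.4000, 0.0400, -1.3400)
q' = (-0.7688, -0.1829, 0.1160, 0.6017)
v' = (-0.0300, -1.6640, 1.6540)
ω' = (-0.8550, 0.4035, -0.1167)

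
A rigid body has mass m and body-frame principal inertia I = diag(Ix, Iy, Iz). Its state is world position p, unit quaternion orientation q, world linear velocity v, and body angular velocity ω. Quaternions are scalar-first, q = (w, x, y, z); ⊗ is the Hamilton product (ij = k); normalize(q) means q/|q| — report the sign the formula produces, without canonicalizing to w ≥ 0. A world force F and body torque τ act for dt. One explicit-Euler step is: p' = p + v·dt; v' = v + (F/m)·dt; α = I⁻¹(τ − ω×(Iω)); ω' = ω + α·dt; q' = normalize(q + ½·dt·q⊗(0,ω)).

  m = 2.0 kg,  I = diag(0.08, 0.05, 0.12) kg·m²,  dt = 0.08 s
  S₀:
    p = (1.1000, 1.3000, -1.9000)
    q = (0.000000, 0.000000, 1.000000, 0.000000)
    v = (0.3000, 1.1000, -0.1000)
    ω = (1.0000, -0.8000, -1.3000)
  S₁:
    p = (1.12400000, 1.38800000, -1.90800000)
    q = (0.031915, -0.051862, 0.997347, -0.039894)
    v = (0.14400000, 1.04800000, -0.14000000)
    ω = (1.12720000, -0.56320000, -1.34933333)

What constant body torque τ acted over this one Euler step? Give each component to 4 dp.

ω₁ − ω₀ = (0.12720000, 0.23680000, -0.04933333)
ω₀×(Iω₀) = (0.0728, 0.0520, 0.0240)
applied torque τ = (0.2000, 0.2000, -0.0500)

τ = (0.2000, 0.2000, -0.0500)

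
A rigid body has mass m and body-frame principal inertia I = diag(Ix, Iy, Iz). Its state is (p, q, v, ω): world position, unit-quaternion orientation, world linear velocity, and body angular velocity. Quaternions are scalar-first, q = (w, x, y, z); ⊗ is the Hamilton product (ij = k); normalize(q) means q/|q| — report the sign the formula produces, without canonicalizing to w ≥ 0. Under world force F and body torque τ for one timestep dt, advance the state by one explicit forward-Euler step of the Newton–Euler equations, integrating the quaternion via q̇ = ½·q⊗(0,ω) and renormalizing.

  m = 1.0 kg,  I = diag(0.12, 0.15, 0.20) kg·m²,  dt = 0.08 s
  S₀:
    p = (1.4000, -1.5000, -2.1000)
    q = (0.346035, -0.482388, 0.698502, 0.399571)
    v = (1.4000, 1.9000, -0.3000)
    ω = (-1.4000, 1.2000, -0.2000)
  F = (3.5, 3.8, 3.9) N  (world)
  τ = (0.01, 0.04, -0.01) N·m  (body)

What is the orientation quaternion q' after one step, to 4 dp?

2q̇ = q⊗(0,ω) = (-1.4336314, -1.1036346, -0.2406350, 0.3298302)
q + ½dt·q⊗(0,ω), renormalized = (0.2879, -0.5251, 0.6870, 0.4116)

q' = (0.2879, -0.5251, 0.6870, 0.4116)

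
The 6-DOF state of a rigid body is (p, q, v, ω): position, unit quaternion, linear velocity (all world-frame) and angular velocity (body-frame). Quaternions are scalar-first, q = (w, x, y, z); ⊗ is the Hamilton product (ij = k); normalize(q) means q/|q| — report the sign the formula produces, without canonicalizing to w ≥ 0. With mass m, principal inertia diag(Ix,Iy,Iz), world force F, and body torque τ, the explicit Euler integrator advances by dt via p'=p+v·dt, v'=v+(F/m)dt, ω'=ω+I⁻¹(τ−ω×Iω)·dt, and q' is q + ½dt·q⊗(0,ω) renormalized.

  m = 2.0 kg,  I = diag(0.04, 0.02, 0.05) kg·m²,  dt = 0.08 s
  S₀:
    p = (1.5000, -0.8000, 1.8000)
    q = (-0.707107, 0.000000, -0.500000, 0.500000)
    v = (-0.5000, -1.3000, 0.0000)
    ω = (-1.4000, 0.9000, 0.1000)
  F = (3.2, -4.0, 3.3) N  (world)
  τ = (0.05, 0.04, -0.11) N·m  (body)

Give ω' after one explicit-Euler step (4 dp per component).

ω×(Iω) gyroscopic = (0.0027, 0.0014, 0.0252)
α = I⁻¹(τ − ω×Iω) = (1.1825, 1.9300, -2.7040)
new body rate ω' = (-1.3054, 1.0544, -0.1163)

ω' = (-1.3054, 1.0544, -0.1163)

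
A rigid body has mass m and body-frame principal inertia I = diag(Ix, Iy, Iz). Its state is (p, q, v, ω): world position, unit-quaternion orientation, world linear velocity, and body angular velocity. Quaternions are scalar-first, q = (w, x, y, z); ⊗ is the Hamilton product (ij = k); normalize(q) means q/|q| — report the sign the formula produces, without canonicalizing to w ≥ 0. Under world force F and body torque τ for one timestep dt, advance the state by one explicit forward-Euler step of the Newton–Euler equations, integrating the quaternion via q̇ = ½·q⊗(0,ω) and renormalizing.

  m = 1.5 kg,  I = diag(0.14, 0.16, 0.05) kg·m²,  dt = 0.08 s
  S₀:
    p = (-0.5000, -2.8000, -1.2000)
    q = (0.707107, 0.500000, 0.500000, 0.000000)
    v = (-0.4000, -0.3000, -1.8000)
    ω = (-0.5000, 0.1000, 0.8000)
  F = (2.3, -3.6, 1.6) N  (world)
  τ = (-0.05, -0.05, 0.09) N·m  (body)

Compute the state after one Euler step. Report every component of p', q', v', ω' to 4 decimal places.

p' = (-0.5320, -2.8240, -1.3440)
q' = (0.7146, 0.5015, 0.4865, 0.0346)
v' = (-0.2773, -0.4920, -1.7147)
ω' = (-0.5235, 0.0930, 0.9456)

(τ − ω×Iω)/I = (-0.2943, -0.0875, 1.8200)
new body rate ω' = (-0.5235, 0.0930, 0.9456)
2q̇ = q⊗(0,ω) = (0.2000000, 0.0464465, -0.3292893, 0.8656856)
q + ½dt·q⊗(0,ω), renormalized = (0.7146, 0.5015, 0.4865, 0.0346)
p' = p + v·dt = (-0.5320, -2.8240, -1.3440)
new velocity v' = (-0.2773, -0.4920, -1.7147)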